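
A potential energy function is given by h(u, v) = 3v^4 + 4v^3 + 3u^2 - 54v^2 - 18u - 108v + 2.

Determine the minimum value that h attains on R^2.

h(u,v) separates as P(u) + Q(v) + 2, so its minimum is min P + min Q + 2.
P'(u) = 6u - 18 vanishes at u ∈ {3}; Q'(v) = 12(v - 3)(v + 1)(v + 3) vanishes at v ∈ {-3, -1, 3}.
Local minima of P (where P''>0): P(3)=-27. Local minima of Q: Q(-3)=-27, Q(3)=-459.
So the global minimum of h is P(3) + Q(3) + 2 = -27 − 459 + 2 = -484, attained at (3, 3).

-484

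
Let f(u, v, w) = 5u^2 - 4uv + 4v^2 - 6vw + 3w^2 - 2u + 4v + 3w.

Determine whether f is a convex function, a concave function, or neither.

f is quadratic, so its Hessian is the constant matrix H = [[10, -4, 0], [-4, 8, -6], [0, -6, 6]].
Leading principal minors: 10, 64, 24.
All positive ⇒ H ≻ 0 ⇒ convex.

convex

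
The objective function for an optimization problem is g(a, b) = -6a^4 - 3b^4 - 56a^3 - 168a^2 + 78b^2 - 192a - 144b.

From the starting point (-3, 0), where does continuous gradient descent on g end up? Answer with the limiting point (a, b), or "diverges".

g is separable, so gradient descent decouples: a follows -∂g/∂a, b follows -∂g/∂b.
∂g/∂a = -24(a + 1)(a + 2)(a + 4); at a=-3 this is -48, so a increases.
∂g/∂b = -12(b - 3)(b - 1)(b + 4); at b=0 this is -144, so b increases.
a converges to its nearest critical value -2 (a local min of the a-part); b converges to 1. The iterate converges to (-2, 1).

(-2, 1)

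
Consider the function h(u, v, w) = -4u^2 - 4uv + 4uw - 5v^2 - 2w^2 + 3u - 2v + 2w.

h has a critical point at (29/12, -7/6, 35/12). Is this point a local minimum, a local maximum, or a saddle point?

The Hessian is constant: H = [[-8, -4, 4], [-4, -10, 0], [4, 0, -4]].
Leading principal minors: Δ₁ = -8, Δ₂ = 64, Δ₃ = -96.
The minors alternate sign starting negative (−, +, −), so H is negative definite: a local maximum.

local maximum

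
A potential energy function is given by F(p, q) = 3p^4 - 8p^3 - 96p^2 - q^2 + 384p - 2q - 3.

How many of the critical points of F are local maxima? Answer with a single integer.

F separates as a function of p plus a function of q, so ∇F=0 decouples.
∂F/∂p = 12(p - 4)(p - 2)(p + 4) = 0 at p ∈ {-4, 2, 4}; ∂F/∂q = -2(q + 1) = 0 at q ∈ {-1}.
The Hessian is diagonal: diag(F_pp, F_qq). Second derivatives: F_pp(-4)=576, F_pp(2)=-144, F_pp(4)=192; F_qq(-1)=-2.
Local maxima occur where both diagonal entries negative: (2, -1). Count: 1.

1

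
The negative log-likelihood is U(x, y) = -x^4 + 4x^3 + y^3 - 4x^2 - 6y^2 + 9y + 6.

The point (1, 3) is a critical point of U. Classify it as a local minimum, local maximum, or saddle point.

local minimum

The mixed partial ∂²U/∂x∂y is 0, so the Hessian at any point is diag(U_xx, U_yy) = diag(4(-3x^2 + 6x - 2), 6(y - 2)).
At (1, 3): H = diag(4, 6).
Both eigenvalues are positive, so H is positive definite: a local minimum.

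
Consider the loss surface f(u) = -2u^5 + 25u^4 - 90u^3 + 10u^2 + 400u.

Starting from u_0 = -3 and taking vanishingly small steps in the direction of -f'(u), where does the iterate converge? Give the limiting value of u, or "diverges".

f'(u) = -10(u - 5)(u - 4)(u - 2)(u + 1), so f'(-3) = -5600.
Gradient descent moves in the -f' direction, i.e. u is increasing.
The nearest critical point in that direction is u = -1, where f'' = 900 > 0 (a local minimum). The iterate converges there.

-1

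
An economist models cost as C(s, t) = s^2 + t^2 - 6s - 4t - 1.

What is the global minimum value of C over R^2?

-14

C(s,t) separates as P(s) + Q(t) − 1, so its minimum is min P + min Q − 1.
P'(s) = 2s - 6 vanishes at s ∈ {3}; Q'(t) = 2(t - 2) vanishes at t ∈ {2}.
Local minima of P (where P''>0): P(3)=-9. Local minima of Q: Q(2)=-4.
So the global minimum of C is P(3) + Q(2) − 1 = -9 − 4 − 1 = -14, attained at (3, 2).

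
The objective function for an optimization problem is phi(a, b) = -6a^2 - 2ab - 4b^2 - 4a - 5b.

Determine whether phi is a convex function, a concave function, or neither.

concave

phi is quadratic, so its Hessian is the constant matrix H = [[-12, -2], [-2, -8]].
det(H) = 92, tr(H) = -20.
det(H) > 0 and tr(H) < 0, so H is negative definite everywhere: concave.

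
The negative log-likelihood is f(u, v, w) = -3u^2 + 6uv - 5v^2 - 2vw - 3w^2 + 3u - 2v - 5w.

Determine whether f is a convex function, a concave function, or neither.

f is quadratic, so its Hessian is the constant matrix H = [[-6, 6, 0], [6, -10, -2], [0, -2, -6]].
Leading principal minors: -6, 24, -120.
Signs alternate −, +, − ⇒ H ≺ 0 ⇒ concave.

concave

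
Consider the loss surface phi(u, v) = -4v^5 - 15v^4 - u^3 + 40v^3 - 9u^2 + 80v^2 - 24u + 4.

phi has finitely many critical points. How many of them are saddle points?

phi separates as a function of u plus a function of v, so ∇phi=0 decouples.
∂phi/∂u = -3(u + 2)(u + 4) = 0 at u ∈ {-4, -2}; ∂phi/∂v = -20v(v - 2)(v + 1)(v + 4) = 0 at v ∈ {-4, -1, 0, 2}.
The Hessian is diagonal: diag(phi_uu, phi_vv). Second derivatives: phi_uu(-4)=6, phi_uu(-2)=-6; phi_vv(-4)=1440, phi_vv(-1)=-180, phi_vv(0)=160, phi_vv(2)=-720.
Saddle points occur where the two diagonal entries have opposite signs: (-4, -1), (-4, 2), (-2, -4), (-2, 0). Count: 4.

4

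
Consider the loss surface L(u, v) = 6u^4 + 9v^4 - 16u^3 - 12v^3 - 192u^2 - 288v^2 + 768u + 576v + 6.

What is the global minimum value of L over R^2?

L(u,v) separates as P(u) + Q(v) + 6, so its minimum is min P + min Q + 6.
P'(u) = 24(u - 4)(u - 2)(u + 4) vanishes at u ∈ {-4, 2, 4}; Q'(v) = 36(v - 4)(v - 1)(v + 4) vanishes at v ∈ {-4, 1, 4}.
Local minima of P (where P''>0): P(-4)=-3584, P(4)=512. Local minima of Q: Q(-4)=-3840, Q(4)=-768.
So the global minimum of L is P(-4) + Q(-4) + 6 = -3584 − 3840 + 6 = -7418, attained at (-4, -4).

-7418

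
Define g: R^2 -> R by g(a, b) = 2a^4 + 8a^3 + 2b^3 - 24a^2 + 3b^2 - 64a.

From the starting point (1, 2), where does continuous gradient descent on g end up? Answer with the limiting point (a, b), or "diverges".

(2, 0)

g is separable, so gradient descent decouples: a follows -∂g/∂a, b follows -∂g/∂b.
∂g/∂a = 8(a - 2)(a + 1)(a + 4); at a=1 this is -80, so a increases.
∂g/∂b = 6b(b + 1); at b=2 this is 36, so b decreases.
a converges to its nearest critical value 2 (a local min of the a-part); b converges to 0. The iterate converges to (2, 0).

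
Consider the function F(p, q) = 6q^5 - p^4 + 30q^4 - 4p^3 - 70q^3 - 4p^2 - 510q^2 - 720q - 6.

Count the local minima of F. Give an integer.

2

F separates as a function of p plus a function of q, so ∇F=0 decouples.
∂F/∂p = -4p(p + 1)(p + 2) = 0 at p ∈ {-2, -1, 0}; ∂F/∂q = 30(q - 3)(q + 1)(q + 2)(q + 4) = 0 at q ∈ {-4, -2, -1, 3}.
The Hessian is diagonal: diag(F_pp, F_qq). Second derivatives: F_pp(-2)=-8, F_pp(-1)=4, F_pp(0)=-8; F_qq(-4)=-1260, F_qq(-2)=300, F_qq(-1)=-360, F_qq(3)=4200.
Local minima occur where both diagonal entries positive: (-1, -2), (-1, 3). Count: 2.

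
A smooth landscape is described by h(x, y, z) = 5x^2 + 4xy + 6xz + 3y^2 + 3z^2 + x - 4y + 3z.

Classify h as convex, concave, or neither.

h is quadratic, so its Hessian is the constant matrix H = [[10, 4, 6], [4, 6, 0], [6, 0, 6]].
Leading principal minors: 10, 44, 48.
All positive ⇒ H ≻ 0 ⇒ convex.

convex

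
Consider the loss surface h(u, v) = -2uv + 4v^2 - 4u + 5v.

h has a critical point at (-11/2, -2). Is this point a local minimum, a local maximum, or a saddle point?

saddle point

The Hessian of h is constant: H = [[0, -2], [-2, 8]].
det(H) = 0·8 − (-2)² = -4.
Since det(H) < 0, H is indefinite and the critical point is a saddle point.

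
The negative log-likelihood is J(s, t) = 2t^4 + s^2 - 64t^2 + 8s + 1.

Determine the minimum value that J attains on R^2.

J(s,t) separates as P(s) + Q(t) + 1, so its minimum is min P + min Q + 1.
P'(s) = 2s + 8 vanishes at s ∈ {-4}; Q'(t) = 8t(t - 4)(t + 4) vanishes at t ∈ {-4, 0, 4}.
Local minima of P (where P''>0): P(-4)=-16. Local minima of Q: Q(-4)=-512, Q(4)=-512.
So the global minimum of J is P(-4) + Q(-4) + 1 = -16 − 512 + 1 = -527, attained at (-4, -4).

-527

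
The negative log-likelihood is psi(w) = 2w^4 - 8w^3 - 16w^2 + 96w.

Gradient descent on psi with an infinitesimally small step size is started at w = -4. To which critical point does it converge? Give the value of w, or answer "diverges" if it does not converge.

-2

psi'(w) = 8(w - 3)(w - 2)(w + 2), so psi'(-4) = -672.
Gradient descent moves in the -psi' direction, i.e. w is increasing.
The nearest critical point in that direction is w = -2, where psi'' = 160 > 0 (a local minimum). The iterate converges there.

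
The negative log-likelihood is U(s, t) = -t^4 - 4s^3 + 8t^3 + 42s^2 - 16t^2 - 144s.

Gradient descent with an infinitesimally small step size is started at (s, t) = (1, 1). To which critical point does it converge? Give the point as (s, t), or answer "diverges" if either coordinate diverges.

(3, 2)

U is separable, so gradient descent decouples: s follows -∂U/∂s, t follows -∂U/∂t.
∂U/∂s = -12(s - 4)(s - 3); at s=1 this is -72, so s increases.
∂U/∂t = -4t(t - 4)(t - 2); at t=1 this is -12, so t increases.
s converges to its nearest critical value 3 (a local min of the s-part); t converges to 2. The iterate converges to (3, 2).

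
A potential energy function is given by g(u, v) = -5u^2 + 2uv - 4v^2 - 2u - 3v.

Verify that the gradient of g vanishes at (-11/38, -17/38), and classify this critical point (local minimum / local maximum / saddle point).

local maximum

∇g = (-10u + 2v - 2, 2u - 8v - 3); substituting (-11/38, -17/38) gives ∇g = (0, 0), so (-11/38, -17/38) is indeed a critical point.
The Hessian of g is constant: H = [[-10, 2], [2, -8]].
det(H) = (-10)·(-8) − 2² = 76.
det(H) > 0 and tr(H) = -18 < 0, so H is negative definite and the point is a local maximum.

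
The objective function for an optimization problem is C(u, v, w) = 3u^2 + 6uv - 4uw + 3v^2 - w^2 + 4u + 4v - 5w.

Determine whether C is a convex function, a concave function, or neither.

C is quadratic, so its Hessian is the constant matrix H = [[6, 6, -4], [6, 6, 0], [-4, 0, -2]].
Leading principal minors: 6, 0, -96.
Neither pattern holds ⇒ H is indefinite ⇒ neither convex nor concave.

neither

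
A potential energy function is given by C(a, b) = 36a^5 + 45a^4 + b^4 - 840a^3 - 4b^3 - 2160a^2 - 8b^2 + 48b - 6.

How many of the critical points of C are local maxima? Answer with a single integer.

2

C separates as a function of a plus a function of b, so ∇C=0 decouples.
∂C/∂a = 180a(a - 4)(a + 2)(a + 3) = 0 at a ∈ {-3, -2, 0, 4}; ∂C/∂b = 4(b - 3)(b - 2)(b + 2) = 0 at b ∈ {-2, 2, 3}.
The Hessian is diagonal: diag(C_aa, C_bb). Second derivatives: C_aa(-3)=-3780, C_aa(-2)=2160, C_aa(0)=-4320, C_aa(4)=30240; C_bb(-2)=80, C_bb(2)=-16, C_bb(3)=20.
Local maxima occur where both diagonal entries negative: (-3, 2), (0, 2). Count: 2.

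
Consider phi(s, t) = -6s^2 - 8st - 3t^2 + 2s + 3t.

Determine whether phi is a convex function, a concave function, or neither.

concave

phi is quadratic, so its Hessian is the constant matrix H = [[-12, -8], [-8, -6]].
det(H) = 8, tr(H) = -18.
det(H) > 0 and tr(H) < 0, so H is negative definite everywhere: concave.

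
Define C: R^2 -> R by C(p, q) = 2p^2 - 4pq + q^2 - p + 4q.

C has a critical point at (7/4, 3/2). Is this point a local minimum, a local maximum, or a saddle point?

saddle point

The Hessian of C is constant: H = [[4, -4], [-4, 2]].
det(H) = 4·2 − (-4)² = -8.
Since det(H) < 0, H is indefinite and the critical point is a saddle point.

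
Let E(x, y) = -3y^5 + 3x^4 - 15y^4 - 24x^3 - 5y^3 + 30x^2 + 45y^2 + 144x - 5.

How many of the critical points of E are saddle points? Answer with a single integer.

E separates as a function of x plus a function of y, so ∇E=0 decouples.
∂E/∂x = 12(x - 4)(x - 3)(x + 1) = 0 at x ∈ {-1, 3, 4}; ∂E/∂y = -15y(y - 1)(y + 2)(y + 3) = 0 at y ∈ {-3, -2, 0, 1}.
The Hessian is diagonal: diag(E_xx, E_yy). Second derivatives: E_xx(-1)=240, E_xx(3)=-48, E_xx(4)=60; E_yy(-3)=180, E_yy(-2)=-90, E_yy(0)=90, E_yy(1)=-180.
Saddle points occur where the two diagonal entries have opposite signs: (-1, -2), (-1, 1), (3, -3), (3, 0), (4, -2), (4, 1). Count: 6.

6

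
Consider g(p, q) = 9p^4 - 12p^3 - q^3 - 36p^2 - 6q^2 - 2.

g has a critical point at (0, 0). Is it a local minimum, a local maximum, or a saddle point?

local maximum

The mixed partial ∂²g/∂p∂q is 0, so the Hessian at any point is diag(g_pp, g_qq) = diag(36(3p^2 - 2p - 2), -6(q + 2)).
At (0, 0): H = diag(-72, -12).
Both eigenvalues are negative, so H is negative definite: a local maximum.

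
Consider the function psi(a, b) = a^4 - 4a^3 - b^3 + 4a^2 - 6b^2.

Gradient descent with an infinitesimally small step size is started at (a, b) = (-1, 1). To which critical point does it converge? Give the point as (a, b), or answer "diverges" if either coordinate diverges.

diverges

psi is separable, so gradient descent decouples: a follows -∂psi/∂a, b follows -∂psi/∂b.
∂psi/∂a = 4a(a - 2)(a - 1); at a=-1 this is -24, so a increases.
∂psi/∂b = -3b(b + 4); at b=1 this is -15, so b increases.
The b-coordinate has no critical point in that direction and runs off to infinity.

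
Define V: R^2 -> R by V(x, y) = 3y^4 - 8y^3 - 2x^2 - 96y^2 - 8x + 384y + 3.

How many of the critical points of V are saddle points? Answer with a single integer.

V separates as a function of x plus a function of y, so ∇V=0 decouples.
∂V/∂x = -4(x + 2) = 0 at x ∈ {-2}; ∂V/∂y = 12(y - 4)(y - 2)(y + 4) = 0 at y ∈ {-4, 2, 4}.
The Hessian is diagonal: diag(V_xx, V_yy). Second derivatives: V_xx(-2)=-4; V_yy(-4)=576, V_yy(2)=-144, V_yy(4)=192.
Saddle points occur where the two diagonal entries have opposite signs: (-2, -4), (-2, 4). Count: 2.

2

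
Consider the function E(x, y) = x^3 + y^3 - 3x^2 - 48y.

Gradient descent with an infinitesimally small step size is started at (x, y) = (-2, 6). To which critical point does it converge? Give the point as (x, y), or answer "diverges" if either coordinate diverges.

E is separable, so gradient descent decouples: x follows -∂E/∂x, y follows -∂E/∂y.
∂E/∂x = 3x(x - 2); at x=-2 this is 24, so x decreases.
∂E/∂y = 3(y - 4)(y + 4); at y=6 this is 60, so y decreases.
The x-coordinate has no critical point in that direction and runs off to infinity.

diverges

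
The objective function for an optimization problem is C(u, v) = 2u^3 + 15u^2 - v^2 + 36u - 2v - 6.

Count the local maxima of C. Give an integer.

C separates as a function of u plus a function of v, so ∇C=0 decouples.
∂C/∂u = 6(u + 2)(u + 3) = 0 at u ∈ {-3, -2}; ∂C/∂v = -2(v + 1) = 0 at v ∈ {-1}.
The Hessian is diagonal: diag(C_uu, C_vv). Second derivatives: C_uu(-3)=-6, C_uu(-2)=6; C_vv(-1)=-2.
Local maxima occur where both diagonal entries negative: (-3, -1). Count: 1.

1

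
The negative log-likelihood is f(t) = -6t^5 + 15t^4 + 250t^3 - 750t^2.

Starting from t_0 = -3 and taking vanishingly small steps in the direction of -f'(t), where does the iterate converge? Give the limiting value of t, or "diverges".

f'(t) = -30t(t - 5)(t - 2)(t + 5), so f'(-3) = 7200.
Gradient descent moves in the -f' direction, i.e. t is decreasing.
The nearest critical point in that direction is t = -5, where f'' = 10500 > 0 (a local minimum). The iterate converges there.

-5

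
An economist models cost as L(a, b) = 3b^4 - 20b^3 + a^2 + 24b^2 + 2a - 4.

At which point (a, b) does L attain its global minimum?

L(a,b) separates as P(a) + Q(b) − 4, so its minimum is min P + min Q − 4.
P'(a) = 2a + 2 vanishes at a ∈ {-1}; Q'(b) = 12b(b - 4)(b - 1) vanishes at b ∈ {0, 1, 4}.
Local minima of P (where P''>0): P(-1)=-1. Local minima of Q: Q(0)=0, Q(4)=-128.
So the global minimum of L is P(-1) + Q(4) − 4 = -1 − 128 − 4 = -133, attained at (-1, 4).

(-1, 4)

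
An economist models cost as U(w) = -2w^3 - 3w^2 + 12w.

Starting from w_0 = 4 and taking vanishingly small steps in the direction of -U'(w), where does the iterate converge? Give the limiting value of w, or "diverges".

U'(w) = -6(w - 1)(w + 2), so U'(4) = -108.
Gradient descent moves in the -U' direction, i.e. w is increasing.
There is no critical point above w=4, and U' keeps the same sign, so the iterate runs off to +∞.

diverges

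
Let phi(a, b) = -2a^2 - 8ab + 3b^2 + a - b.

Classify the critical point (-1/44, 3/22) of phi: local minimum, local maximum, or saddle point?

saddle point

The Hessian of phi is constant: H = [[-4, -8], [-8, 6]].
det(H) = (-4)·6 − (-8)² = -88.
Since det(H) < 0, H is indefinite and the critical point is a saddle point.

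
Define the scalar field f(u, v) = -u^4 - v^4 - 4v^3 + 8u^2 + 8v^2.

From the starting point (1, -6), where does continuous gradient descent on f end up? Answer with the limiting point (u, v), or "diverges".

f is separable, so gradient descent decouples: u follows -∂f/∂u, v follows -∂f/∂v.
∂f/∂u = -4u(u - 2)(u + 2); at u=1 this is 12, so u decreases.
∂f/∂v = -4v(v - 1)(v + 4); at v=-6 this is 336, so v decreases.
The v-coordinate has no critical point in that direction and runs off to infinity.

diverges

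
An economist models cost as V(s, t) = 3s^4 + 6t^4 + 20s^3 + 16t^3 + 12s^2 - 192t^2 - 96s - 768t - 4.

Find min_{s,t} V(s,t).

V(s,t) separates as P(s) + Q(t) − 4, so its minimum is min P + min Q − 4.
P'(s) = 12(s - 1)(s + 2)(s + 4) vanishes at s ∈ {-4, -2, 1}; Q'(t) = 24(t - 4)(t + 2)(t + 4) vanishes at t ∈ {-4, -2, 4}.
Local minima of P (where P''>0): P(-4)=64, P(1)=-61. Local minima of Q: Q(-4)=512, Q(4)=-3584.
So the global minimum of V is P(1) + Q(4) − 4 = -61 − 3584 − 4 = -3649, attained at (1, 4).

-3649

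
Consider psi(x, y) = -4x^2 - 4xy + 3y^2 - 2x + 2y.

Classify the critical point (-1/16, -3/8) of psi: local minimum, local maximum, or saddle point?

saddle point

The Hessian of psi is constant: H = [[-8, -4], [-4, 6]].
det(H) = (-8)·6 − (-4)² = -64.
Since det(H) < 0, H is indefinite and the critical point is a saddle point.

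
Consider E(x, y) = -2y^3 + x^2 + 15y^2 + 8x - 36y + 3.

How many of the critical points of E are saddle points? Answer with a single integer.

1

E separates as a function of x plus a function of y, so ∇E=0 decouples.
∂E/∂x = 2(x + 4) = 0 at x ∈ {-4}; ∂E/∂y = -6(y - 3)(y - 2) = 0 at y ∈ {2, 3}.
The Hessian is diagonal: diag(E_xx, E_yy). Second derivatives: E_xx(-4)=2; E_yy(2)=6, E_yy(3)=-6.
Saddle points occur where the two diagonal entries have opposite signs: (-4, 3). Count: 1.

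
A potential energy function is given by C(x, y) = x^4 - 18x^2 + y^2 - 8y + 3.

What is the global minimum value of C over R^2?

-94

C(x,y) separates as P(x) + Q(y) + 3, so its minimum is min P + min Q + 3.
P'(x) = 4x(x - 3)(x + 3) vanishes at x ∈ {-3, 0, 3}; Q'(y) = 2y - 8 vanishes at y ∈ {4}.
Local minima of P (where P''>0): P(-3)=-81, P(3)=-81. Local minima of Q: Q(4)=-16.
So the global minimum of C is P(-3) + Q(4) + 3 = -81 − 16 + 3 = -94, attained at (-3, 4).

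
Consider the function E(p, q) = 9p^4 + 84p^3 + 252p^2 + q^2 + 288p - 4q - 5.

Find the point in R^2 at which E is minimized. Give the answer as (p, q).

E(p,q) separates as A(p) + B(q) − 5, so its minimum is min A + min B − 5.
A'(p) = 36(p + 1)(p + 2)(p + 4) vanishes at p ∈ {-4, -2, -1}; B'(q) = 2q - 4 vanishes at q ∈ {2}.
Local minima of A (where A''>0): A(-4)=-192, A(-1)=-111. Local minima of B: B(2)=-4.
So the global minimum of E is A(-4) + B(2) − 5 = -192 − 4 − 5 = -201, attained at (-4, 2).

(-4, 2)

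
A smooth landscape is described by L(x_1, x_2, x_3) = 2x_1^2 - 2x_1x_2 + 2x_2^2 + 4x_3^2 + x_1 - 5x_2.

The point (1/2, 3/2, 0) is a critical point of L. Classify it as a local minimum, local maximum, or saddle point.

local minimum

The Hessian is constant: H = [[4, -2, 0], [-2, 4, 0], [0, 0, 8]].
Leading principal minors: Δ₁ = 4, Δ₂ = 12, Δ₃ = 96.
All leading minors are positive, so H is positive definite: a local minimum.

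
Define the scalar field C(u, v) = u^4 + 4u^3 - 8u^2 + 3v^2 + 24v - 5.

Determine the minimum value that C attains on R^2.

C(u,v) separates as P(u) + Q(v) − 5, so its minimum is min P + min Q − 5.
P'(u) = 4u(u - 1)(u + 4) vanishes at u ∈ {-4, 0, 1}; Q'(v) = 6v + 24 vanishes at v ∈ {-4}.
Local minima of P (where P''>0): P(-4)=-128, P(1)=-3. Local minima of Q: Q(-4)=-48.
So the global minimum of C is P(-4) + Q(-4) − 5 = -128 − 48 − 5 = -181, attained at (-4, -4).

-181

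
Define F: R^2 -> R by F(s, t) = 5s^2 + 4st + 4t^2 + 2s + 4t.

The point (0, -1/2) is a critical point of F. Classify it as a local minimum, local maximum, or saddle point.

local minimum

The Hessian of F is constant: H = [[10, 4], [4, 8]].
det(H) = 10·8 − 4² = 64.
det(H) > 0 and tr(H) = 18 > 0, so H is positive definite and the point is a local minimum.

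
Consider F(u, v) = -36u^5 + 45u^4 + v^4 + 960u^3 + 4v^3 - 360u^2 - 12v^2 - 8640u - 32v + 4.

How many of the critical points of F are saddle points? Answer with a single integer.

F separates as a function of u plus a function of v, so ∇F=0 decouples.
∂F/∂u = -180(u - 4)(u - 2)(u + 2)(u + 3) = 0 at u ∈ {-3, -2, 2, 4}; ∂F/∂v = 4(v - 2)(v + 1)(v + 4) = 0 at v ∈ {-4, -1, 2}.
The Hessian is diagonal: diag(F_uu, F_vv). Second derivatives: F_uu(-3)=6300, F_uu(-2)=-4320, F_uu(2)=7200, F_uu(4)=-15120; F_vv(-4)=72, F_vv(-1)=-36, F_vv(2)=72.
Saddle points occur where the two diagonal entries have opposite signs: (-3, -1), (-2, -4), (-2, 2), (2, -1), (4, -4), (4, 2). Count: 6.

6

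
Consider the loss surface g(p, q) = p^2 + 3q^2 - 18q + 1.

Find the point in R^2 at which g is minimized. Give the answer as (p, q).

(0, 3)

g(p,q) separates as A(p) + B(q) + 1, so its minimum is min A + min B + 1.
A'(p) = 2p vanishes at p ∈ {0}; B'(q) = 6q - 18 vanishes at q ∈ {3}.
Local minima of A (where A''>0): A(0)=0. Local minima of B: B(3)=-27.
So the global minimum of g is A(0) + B(3) + 1 = 0 − 27 + 1 = -26, attained at (0, 3).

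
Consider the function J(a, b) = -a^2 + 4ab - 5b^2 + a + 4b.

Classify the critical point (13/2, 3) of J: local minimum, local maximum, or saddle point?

The Hessian of J is constant: H = [[-2, 4], [4, -10]].
det(H) = (-2)·(-10) − 4² = 4.
det(H) > 0 and tr(H) = -12 < 0, so H is negative definite and the point is a local maximum.

local maximum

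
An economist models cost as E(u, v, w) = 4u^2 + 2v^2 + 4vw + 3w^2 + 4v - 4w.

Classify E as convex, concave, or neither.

E is quadratic, so its Hessian is the constant matrix H = [[8, 0, 0], [0, 4, 4], [0, 4, 6]].
Leading principal minors: 8, 32, 64.
All positive ⇒ H ≻ 0 ⇒ convex.

convex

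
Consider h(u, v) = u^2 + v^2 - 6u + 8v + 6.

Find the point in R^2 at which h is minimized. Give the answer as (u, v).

(3, -4)

h(u,v) separates as P(u) + Q(v) + 6, so its minimum is min P + min Q + 6.
P'(u) = 2u - 6 vanishes at u ∈ {3}; Q'(v) = 2v + 8 vanishes at v ∈ {-4}.
Local minima of P (where P''>0): P(3)=-9. Local minima of Q: Q(-4)=-16.
So the global minimum of h is P(3) + Q(-4) + 6 = -9 − 16 + 6 = -19, attained at (3, -4).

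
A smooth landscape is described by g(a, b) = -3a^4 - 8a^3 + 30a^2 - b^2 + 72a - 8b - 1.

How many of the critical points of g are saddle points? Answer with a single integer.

1

g separates as a function of a plus a function of b, so ∇g=0 decouples.
∂g/∂a = -12(a - 2)(a + 1)(a + 3) = 0 at a ∈ {-3, -1, 2}; ∂g/∂b = -2(b + 4) = 0 at b ∈ {-4}.
The Hessian is diagonal: diag(g_aa, g_bb). Second derivatives: g_aa(-3)=-120, g_aa(-1)=72, g_aa(2)=-180; g_bb(-4)=-2.
Saddle points occur where the two diagonal entries have opposite signs: (-1, -4). Count: 1.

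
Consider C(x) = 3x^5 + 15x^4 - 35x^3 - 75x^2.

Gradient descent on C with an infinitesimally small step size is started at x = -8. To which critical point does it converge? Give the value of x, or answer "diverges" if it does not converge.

diverges

C'(x) = 15x(x - 2)(x + 1)(x + 5), so C'(-8) = 25200.
Gradient descent moves in the -C' direction, i.e. x is decreasing.
There is no critical point below x=-8, and C' keeps the same sign, so the iterate runs off to −∞.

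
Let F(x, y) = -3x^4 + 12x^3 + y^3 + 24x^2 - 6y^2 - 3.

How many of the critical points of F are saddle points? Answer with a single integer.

3

F separates as a function of x plus a function of y, so ∇F=0 decouples.
∂F/∂x = -12x(x - 4)(x + 1) = 0 at x ∈ {-1, 0, 4}; ∂F/∂y = 3y(y - 4) = 0 at y ∈ {0, 4}.
The Hessian is diagonal: diag(F_xx, F_yy). Second derivatives: F_xx(-1)=-60, F_xx(0)=48, F_xx(4)=-240; F_yy(0)=-12, F_yy(4)=12.
Saddle points occur where the two diagonal entries have opposite signs: (-1, 4), (0, 0), (4, 4). Count: 3.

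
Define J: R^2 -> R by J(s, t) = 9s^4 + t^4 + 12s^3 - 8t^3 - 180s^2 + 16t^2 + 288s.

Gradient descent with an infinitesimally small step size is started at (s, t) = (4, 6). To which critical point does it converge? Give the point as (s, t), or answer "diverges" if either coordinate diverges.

(2, 4)

J is separable, so gradient descent decouples: s follows -∂J/∂s, t follows -∂J/∂t.
∂J/∂s = 36(s - 2)(s - 1)(s + 4); at s=4 this is 1728, so s decreases.
∂J/∂t = 4t(t - 4)(t - 2); at t=6 this is 192, so t decreases.
s converges to its nearest critical value 2 (a local min of the s-part); t converges to 4. The iterate converges to (2, 4).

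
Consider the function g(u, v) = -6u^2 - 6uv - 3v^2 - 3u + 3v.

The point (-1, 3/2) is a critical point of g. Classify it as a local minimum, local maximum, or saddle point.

The Hessian of g is constant: H = [[-12, -6], [-6, -6]].
det(H) = (-12)·(-6) − (-6)² = 36.
det(H) > 0 and tr(H) = -18 < 0, so H is negative definite and the point is a local maximum.

local maximum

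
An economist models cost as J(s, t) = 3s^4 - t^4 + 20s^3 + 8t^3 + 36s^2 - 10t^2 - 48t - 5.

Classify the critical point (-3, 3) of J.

local minimum

The mixed partial ∂²J/∂s∂t is 0, so the Hessian at any point is diag(J_ss, J_tt) = diag(12(3s^2 + 10s + 6), 4(-3t^2 + 12t - 5)).
At (-3, 3): H = diag(36, 16).
Both eigenvalues are positive, so H is positive definite: a local minimum.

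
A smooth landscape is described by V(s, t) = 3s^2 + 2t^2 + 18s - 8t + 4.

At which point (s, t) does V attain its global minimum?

V(s,t) separates as P(s) + Q(t) + 4, so its minimum is min P + min Q + 4.
P'(s) = 6s + 18 vanishes at s ∈ {-3}; Q'(t) = 4(t - 2) vanishes at t ∈ {2}.
Local minima of P (where P''>0): P(-3)=-27. Local minima of Q: Q(2)=-8.
So the global minimum of V is P(-3) + Q(2) + 4 = -27 − 8 + 4 = -31, attained at (-3, 2).

(-3, 2)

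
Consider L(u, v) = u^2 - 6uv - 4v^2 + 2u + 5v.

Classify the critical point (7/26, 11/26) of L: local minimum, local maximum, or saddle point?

saddle point

The Hessian of L is constant: H = [[2, -6], [-6, -8]].
det(H) = 2·(-8) − (-6)² = -52.
Since det(H) < 0, H is indefinite and the critical point is a saddle point.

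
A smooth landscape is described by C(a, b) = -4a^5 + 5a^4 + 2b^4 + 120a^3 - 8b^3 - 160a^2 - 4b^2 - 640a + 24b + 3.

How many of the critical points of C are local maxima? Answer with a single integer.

C separates as a function of a plus a function of b, so ∇C=0 decouples.
∂C/∂a = -20(a - 4)(a - 2)(a + 1)(a + 4) = 0 at a ∈ {-4, -1, 2, 4}; ∂C/∂b = 8(b - 3)(b - 1)(b + 1) = 0 at b ∈ {-1, 1, 3}.
The Hessian is diagonal: diag(C_aa, C_bb). Second derivatives: C_aa(-4)=2880, C_aa(-1)=-900, C_aa(2)=720, C_aa(4)=-1600; C_bb(-1)=64, C_bb(1)=-32, C_bb(3)=64.
Local maxima occur where both diagonal entries negative: (-1, 1), (4, 1). Count: 2.

2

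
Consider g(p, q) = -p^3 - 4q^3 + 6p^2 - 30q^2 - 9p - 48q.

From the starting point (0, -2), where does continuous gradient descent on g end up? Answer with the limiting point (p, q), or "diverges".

g is separable, so gradient descent decouples: p follows -∂g/∂p, q follows -∂g/∂q.
∂g/∂p = -3(p - 3)(p - 1); at p=0 this is -9, so p increases.
∂g/∂q = -12(q + 1)(q + 4); at q=-2 this is 24, so q decreases.
p converges to its nearest critical value 1 (a local min of the p-part); q converges to -4. The iterate converges to (1, -4).

(1, -4)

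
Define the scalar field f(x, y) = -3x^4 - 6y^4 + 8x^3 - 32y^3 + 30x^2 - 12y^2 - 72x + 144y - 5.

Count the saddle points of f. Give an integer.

4

f separates as a function of x plus a function of y, so ∇f=0 decouples.
∂f/∂x = -12(x - 3)(x - 1)(x + 2) = 0 at x ∈ {-2, 1, 3}; ∂f/∂y = -24(y - 1)(y + 2)(y + 3) = 0 at y ∈ {-3, -2, 1}.
The Hessian is diagonal: diag(f_xx, f_yy). Second derivatives: f_xx(-2)=-180, f_xx(1)=72, f_xx(3)=-120; f_yy(-3)=-96, f_yy(-2)=72, f_yy(1)=-288.
Saddle points occur where the two diagonal entries have opposite signs: (-2, -2), (1, -3), (1, 1), (3, -2). Count: 4.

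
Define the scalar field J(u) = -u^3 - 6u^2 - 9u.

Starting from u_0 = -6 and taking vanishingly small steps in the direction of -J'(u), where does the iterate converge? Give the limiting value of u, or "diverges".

-3

J'(u) = -3(u + 1)(u + 3), so J'(-6) = -45.
Gradient descent moves in the -J' direction, i.e. u is increasing.
The nearest critical point in that direction is u = -3, where J'' = 6 > 0 (a local minimum). The iterate converges there.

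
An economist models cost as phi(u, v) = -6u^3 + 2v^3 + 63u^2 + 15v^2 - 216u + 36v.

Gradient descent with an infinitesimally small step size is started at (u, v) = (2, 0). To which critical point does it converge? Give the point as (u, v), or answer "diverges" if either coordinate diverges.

phi is separable, so gradient descent decouples: u follows -∂phi/∂u, v follows -∂phi/∂v.
∂phi/∂u = -18(u - 4)(u - 3); at u=2 this is -36, so u increases.
∂phi/∂v = 6(v + 2)(v + 3); at v=0 this is 36, so v decreases.
u converges to its nearest critical value 3 (a local min of the u-part); v converges to -2. The iterate converges to (3, -2).

(3, -2)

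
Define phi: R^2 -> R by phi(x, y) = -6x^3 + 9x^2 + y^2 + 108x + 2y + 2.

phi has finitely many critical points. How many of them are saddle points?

phi separates as a function of x plus a function of y, so ∇phi=0 decouples.
∂phi/∂x = -18(x - 3)(x + 2) = 0 at x ∈ {-2, 3}; ∂phi/∂y = 2(y + 1) = 0 at y ∈ {-1}.
The Hessian is diagonal: diag(phi_xx, phi_yy). Second derivatives: phi_xx(-2)=90, phi_xx(3)=-90; phi_yy(-1)=2.
Saddle points occur where the two diagonal entries have opposite signs: (3, -1). Count: 1.

1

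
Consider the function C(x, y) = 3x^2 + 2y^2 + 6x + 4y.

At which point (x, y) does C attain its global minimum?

C(x,y) separates as P(x) + Q(y), so its minimum is min P + min Q.
P'(x) = 6x + 6 vanishes at x ∈ {-1}; Q'(y) = 4y + 4 vanishes at y ∈ {-1}.
Local minima of P (where P''>0): P(-1)=-3. Local minima of Q: Q(-1)=-2.
So the global minimum of C is P(-1) + Q(-1) = -3 − 2 = -5, attained at (-1, -1).

(-1, -1)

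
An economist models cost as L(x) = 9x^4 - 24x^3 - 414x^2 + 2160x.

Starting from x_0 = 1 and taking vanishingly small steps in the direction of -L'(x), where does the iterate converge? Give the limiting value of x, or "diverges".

-5

L'(x) = 36(x - 4)(x - 3)(x + 5), so L'(1) = 1296.
Gradient descent moves in the -L' direction, i.e. x is decreasing.
The nearest critical point in that direction is x = -5, where L'' = 2592 > 0 (a local minimum). The iterate converges there.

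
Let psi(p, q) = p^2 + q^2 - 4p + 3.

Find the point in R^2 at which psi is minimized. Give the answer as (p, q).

psi(p,q) separates as A(p) + B(q) + 3, so its minimum is min A + min B + 3.
A'(p) = 2p - 4 vanishes at p ∈ {2}; B'(q) = 2q vanishes at q ∈ {0}.
Local minima of A (where A''>0): A(2)=-4. Local minima of B: B(0)=0.
So the global minimum of psi is A(2) + B(0) + 3 = -4 + 0 + 3 = -1, attained at (2, 0).

(2, 0)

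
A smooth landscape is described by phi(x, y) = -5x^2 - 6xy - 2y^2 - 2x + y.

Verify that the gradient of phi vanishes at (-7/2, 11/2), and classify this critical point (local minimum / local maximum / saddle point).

local maximum

∇phi = (-10x - 6y - 2, -6x - 4y + 1); substituting (-7/2, 11/2) gives ∇phi = (0, 0), so (-7/2, 11/2) is indeed a critical point.
The Hessian of phi is constant: H = [[-10, -6], [-6, -4]].
det(H) = (-10)·(-4) − (-6)² = 4.
det(H) > 0 and tr(H) = -14 < 0, so H is negative definite and the point is a local maximum.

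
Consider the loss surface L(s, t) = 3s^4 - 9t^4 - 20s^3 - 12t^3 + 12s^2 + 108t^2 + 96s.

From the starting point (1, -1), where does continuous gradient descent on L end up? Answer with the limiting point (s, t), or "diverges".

(-1, 0)

L is separable, so gradient descent decouples: s follows -∂L/∂s, t follows -∂L/∂t.
∂L/∂s = 12(s - 4)(s - 2)(s + 1); at s=1 this is 72, so s decreases.
∂L/∂t = -36t(t - 2)(t + 3); at t=-1 this is -216, so t increases.
s converges to its nearest critical value -1 (a local min of the s-part); t converges to 0. The iterate converges to (-1, 0).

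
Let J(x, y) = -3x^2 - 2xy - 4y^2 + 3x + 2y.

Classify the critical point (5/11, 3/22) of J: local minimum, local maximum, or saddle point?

The Hessian of J is constant: H = [[-6, -2], [-2, -8]].
det(H) = (-6)·(-8) − (-2)² = 44.
det(H) > 0 and tr(H) = -14 < 0, so H is negative definite and the point is a local maximum.

local maximum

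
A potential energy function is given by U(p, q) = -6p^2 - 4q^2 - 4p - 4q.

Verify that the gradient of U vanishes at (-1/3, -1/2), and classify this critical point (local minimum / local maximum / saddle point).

local maximum

∇U = (-12p - 4, -8q - 4); substituting (-1/3, -1/2) gives ∇U = (0, 0), so (-1/3, -1/2) is indeed a critical point.
The Hessian of U is constant: H = [[-12, 0], [0, -8]].
det(H) = (-12)·(-8) − 0² = 96.
det(H) > 0 and tr(H) = -20 < 0, so H is negative definite and the point is a local maximum.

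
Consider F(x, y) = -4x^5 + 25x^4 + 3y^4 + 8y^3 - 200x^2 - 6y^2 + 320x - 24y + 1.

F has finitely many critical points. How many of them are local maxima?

2

F separates as a function of x plus a function of y, so ∇F=0 decouples.
∂F/∂x = -20(x - 4)(x - 2)(x - 1)(x + 2) = 0 at x ∈ {-2, 1, 2, 4}; ∂F/∂y = 12(y - 1)(y + 1)(y + 2) = 0 at y ∈ {-2, -1, 1}.
The Hessian is diagonal: diag(F_xx, F_yy). Second derivatives: F_xx(-2)=1440, F_xx(1)=-180, F_xx(2)=160, F_xx(4)=-720; F_yy(-2)=36, F_yy(-1)=-24, F_yy(1)=72.
Local maxima occur where both diagonal entries negative: (1, -1), (4, -1). Count: 2.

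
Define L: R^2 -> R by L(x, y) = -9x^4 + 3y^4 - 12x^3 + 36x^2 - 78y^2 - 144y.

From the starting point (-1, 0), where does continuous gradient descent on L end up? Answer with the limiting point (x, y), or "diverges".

L is separable, so gradient descent decouples: x follows -∂L/∂x, y follows -∂L/∂y.
∂L/∂x = -36x(x - 1)(x + 2); at x=-1 this is -72, so x increases.
∂L/∂y = 12(y - 4)(y + 1)(y + 3); at y=0 this is -144, so y increases.
x converges to its nearest critical value 0 (a local min of the x-part); y converges to 4. The iterate converges to (0, 4).

(0, 4)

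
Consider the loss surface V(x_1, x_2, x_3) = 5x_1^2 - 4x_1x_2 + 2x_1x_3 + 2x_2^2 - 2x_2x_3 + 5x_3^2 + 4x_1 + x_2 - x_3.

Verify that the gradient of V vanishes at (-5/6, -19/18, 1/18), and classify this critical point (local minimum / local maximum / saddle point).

∇V = (10x_1 - 4x_2 + 2x_3 + 4, -4x_1 + 4x_2 - 2x_3 + 1, 2x_1 - 2x_2 + 10x_3 - 1); substituting (-5/6, -19/18, 1/18) gives ∇V = (0, 0, 0), so (-5/6, -19/18, 1/18) is indeed a critical point.
The Hessian is constant: H = [[10, -4, 2], [-4, 4, -2], [2, -2, 10]].
Leading principal minors: Δ₁ = 10, Δ₂ = 24, Δ₃ = 216.
All leading minors are positive, so H is positive definite: a local minimum.

local minimum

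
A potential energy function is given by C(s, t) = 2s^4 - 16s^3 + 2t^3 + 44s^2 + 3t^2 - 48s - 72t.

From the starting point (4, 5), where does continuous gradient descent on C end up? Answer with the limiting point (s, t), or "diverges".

C is separable, so gradient descent decouples: s follows -∂C/∂s, t follows -∂C/∂t.
∂C/∂s = 8(s - 3)(s - 2)(s - 1); at s=4 this is 48, so s decreases.
∂C/∂t = 6(t - 3)(t + 4); at t=5 this is 108, so t decreases.
s converges to its nearest critical value 3 (a local min of the s-part); t converges to 3. The iterate converges to (3, 3).

(3, 3)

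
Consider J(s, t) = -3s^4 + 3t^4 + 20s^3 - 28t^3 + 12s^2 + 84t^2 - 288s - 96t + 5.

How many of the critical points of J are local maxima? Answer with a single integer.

J separates as a function of s plus a function of t, so ∇J=0 decouples.
∂J/∂s = -12(s - 4)(s - 3)(s + 2) = 0 at s ∈ {-2, 3, 4}; ∂J/∂t = 12(t - 4)(t - 2)(t - 1) = 0 at t ∈ {1, 2, 4}.
The Hessian is diagonal: diag(J_ss, J_tt). Second derivatives: J_ss(-2)=-360, J_ss(3)=60, J_ss(4)=-72; J_tt(1)=36, J_tt(2)=-24, J_tt(4)=72.
Local maxima occur where both diagonal entries negative: (-2, 2), (4, 2). Count: 2.

2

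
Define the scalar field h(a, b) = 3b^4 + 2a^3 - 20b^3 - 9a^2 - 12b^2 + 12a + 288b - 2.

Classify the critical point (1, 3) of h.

The mixed partial ∂²h/∂a∂b is 0, so the Hessian at any point is diag(h_aa, h_bb) = diag(6(2a - 3), 12(3b^2 - 10b - 2)).
At (1, 3): H = diag(-6, -60).
Both eigenvalues are negative, so H is negative definite: a local maximum.

local maximum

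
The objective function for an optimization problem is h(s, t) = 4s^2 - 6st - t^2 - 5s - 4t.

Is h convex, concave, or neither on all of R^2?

neither

h is quadratic, so its Hessian is the constant matrix H = [[8, -6], [-6, -2]].
det(H) = -52, tr(H) = 6.
det(H) < 0, so H is indefinite: neither convex nor concave.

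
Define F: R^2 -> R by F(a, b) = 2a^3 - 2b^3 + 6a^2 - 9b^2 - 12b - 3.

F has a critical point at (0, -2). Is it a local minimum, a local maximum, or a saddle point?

local minimum

The mixed partial ∂²F/∂a∂b is 0, so the Hessian at any point is diag(F_aa, F_bb) = diag(12(a + 1), -6(2b + 3)).
At (0, -2): H = diag(12, 6).
Both eigenvalues are positive, so H is positive definite: a local minimum.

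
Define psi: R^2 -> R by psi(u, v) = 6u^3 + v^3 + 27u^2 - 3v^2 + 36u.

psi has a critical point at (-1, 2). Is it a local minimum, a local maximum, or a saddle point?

The mixed partial ∂²psi/∂u∂v is 0, so the Hessian at any point is diag(psi_uu, psi_vv) = diag(18(2u + 3), 6(v - 1)).
At (-1, 2): H = diag(18, 6).
Both eigenvalues are positive, so H is positive definite: a local minimum.

local minimum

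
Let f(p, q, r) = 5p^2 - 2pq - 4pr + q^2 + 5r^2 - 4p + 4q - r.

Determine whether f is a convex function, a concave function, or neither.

convex

f is quadratic, so its Hessian is the constant matrix H = [[10, -2, -4], [-2, 2, 0], [-4, 0, 10]].
Leading principal minors: 10, 16, 128.
All positive ⇒ H ≻ 0 ⇒ convex.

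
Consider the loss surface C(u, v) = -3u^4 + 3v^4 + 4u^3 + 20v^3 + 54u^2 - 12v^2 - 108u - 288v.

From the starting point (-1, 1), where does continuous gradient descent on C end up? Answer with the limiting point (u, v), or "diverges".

C is separable, so gradient descent decouples: u follows -∂C/∂u, v follows -∂C/∂v.
∂C/∂u = -12(u - 3)(u - 1)(u + 3); at u=-1 this is -192, so u increases.
∂C/∂v = 12(v - 2)(v + 3)(v + 4); at v=1 this is -240, so v increases.
u converges to its nearest critical value 1 (a local min of the u-part); v converges to 2. The iterate converges to (1, 2).

(1, 2)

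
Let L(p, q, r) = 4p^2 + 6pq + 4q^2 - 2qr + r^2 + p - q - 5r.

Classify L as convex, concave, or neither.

L is quadratic, so its Hessian is the constant matrix H = [[8, 6, 0], [6, 8, -2], [0, -2, 2]].
Leading principal minors: 8, 28, 24.
All positive ⇒ H ≻ 0 ⇒ convex.

convex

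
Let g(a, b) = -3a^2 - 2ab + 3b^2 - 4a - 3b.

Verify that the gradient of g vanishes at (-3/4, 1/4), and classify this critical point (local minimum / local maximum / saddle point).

∇g = (-6a - 2b - 4, -2a + 6b - 3); substituting (-3/4, 1/4) gives ∇g = (0, 0), so (-3/4, 1/4) is indeed a critical point.
The Hessian of g is constant: H = [[-6, -2], [-2, 6]].
det(H) = (-6)·6 − (-2)² = -40.
Since det(H) < 0, H is indefinite and the critical point is a saddle point.

saddle point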